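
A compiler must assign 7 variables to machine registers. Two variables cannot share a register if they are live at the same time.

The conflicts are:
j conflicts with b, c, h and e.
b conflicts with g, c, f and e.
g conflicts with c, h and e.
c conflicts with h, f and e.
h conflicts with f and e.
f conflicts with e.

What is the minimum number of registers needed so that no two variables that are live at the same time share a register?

b, g, c, e all conflict with each other, so at least 4 registers are needed.
4 registers suffice: register 1 → {c}; register 2 → {e}; register 3 → {b, h}; register 4 → {j, g, f}. Every pair that conflicts lands in different registers.

4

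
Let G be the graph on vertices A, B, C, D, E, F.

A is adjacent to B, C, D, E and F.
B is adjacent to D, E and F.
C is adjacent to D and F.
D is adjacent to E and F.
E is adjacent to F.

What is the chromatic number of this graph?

A, B, D, E, F form a clique, so at least 5 colors are needed.
A valid assignment using 5 colors: A=red, B=purple, C=yellow, D=blue, E=yellow, F=green. No two adjacent vertices share a color.

5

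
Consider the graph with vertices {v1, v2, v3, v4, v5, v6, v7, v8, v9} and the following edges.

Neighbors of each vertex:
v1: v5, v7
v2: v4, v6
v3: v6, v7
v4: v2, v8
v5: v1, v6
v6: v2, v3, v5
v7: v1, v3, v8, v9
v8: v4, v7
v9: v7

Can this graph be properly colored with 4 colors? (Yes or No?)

The chromatic number is 3. The cycle v7-v3-v6-v5-v1-v7 has odd length 5, so it cannot be 2-colored; at least 3 colors are needed.
3 colors suffice: v1=blue, v2=blue, v3=blue, v4=red, v5=green, v6=red, v7=red, v8=blue, v9=blue.
Since 4 ≥ 3, a proper 4-coloring certainly exists.

Yes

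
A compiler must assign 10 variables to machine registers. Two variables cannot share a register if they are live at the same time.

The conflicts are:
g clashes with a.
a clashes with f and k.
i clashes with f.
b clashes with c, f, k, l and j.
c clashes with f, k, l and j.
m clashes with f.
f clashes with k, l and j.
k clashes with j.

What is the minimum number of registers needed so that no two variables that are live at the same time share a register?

b, c, f, k, j pairwise conflict, so at least 5 registers are needed.
5 registers suffice: register 1 → {g, f}; register 2 → {a, i, c, m}; register 3 → {k, l}; register 4 → {b}; register 5 → {j}. Every pair that conflicts lands in different registers.

5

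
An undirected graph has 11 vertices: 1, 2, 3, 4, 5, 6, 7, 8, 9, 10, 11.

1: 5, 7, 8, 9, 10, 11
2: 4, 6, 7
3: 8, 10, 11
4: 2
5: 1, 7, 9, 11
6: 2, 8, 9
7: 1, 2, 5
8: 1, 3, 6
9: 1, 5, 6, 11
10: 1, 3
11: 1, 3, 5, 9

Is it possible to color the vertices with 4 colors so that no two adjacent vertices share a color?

Yes

The chromatic number is 4. 1, 5, 9, 11 are pairwise adjacent (a clique of size 4), so at least 4 colors are needed.
4 colors suffice: color red → {1, 2, 3}; color blue → {4, 6, 7, 10, 11}; color green → {8, 9}; color yellow → {5}.
That is already a proper 4-coloring.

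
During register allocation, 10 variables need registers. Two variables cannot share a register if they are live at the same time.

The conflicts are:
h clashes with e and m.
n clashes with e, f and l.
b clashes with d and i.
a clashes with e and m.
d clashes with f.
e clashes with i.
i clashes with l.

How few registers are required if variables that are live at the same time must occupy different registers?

2

b and d conflict, so at least 2 registers are needed.
A valid assignment using 2 registers: h=2, n=2, b=1, a=2, d=2, e=1, f=1, m=1, i=2, l=1. No two conflicting variables share a register.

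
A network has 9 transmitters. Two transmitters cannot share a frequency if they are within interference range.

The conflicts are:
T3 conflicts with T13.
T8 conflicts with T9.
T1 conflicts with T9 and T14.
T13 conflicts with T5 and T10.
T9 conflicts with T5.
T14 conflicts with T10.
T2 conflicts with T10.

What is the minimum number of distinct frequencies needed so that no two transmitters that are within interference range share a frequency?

2

T14 and T10 conflict, so at least 2 frequencies are needed.
2 frequencies suffice: frequency 1 → {T3, T8, T1, T5, T10}; frequency 2 → {T13, T9, T14, T2}. Every pair that conflicts lands in different frequencies.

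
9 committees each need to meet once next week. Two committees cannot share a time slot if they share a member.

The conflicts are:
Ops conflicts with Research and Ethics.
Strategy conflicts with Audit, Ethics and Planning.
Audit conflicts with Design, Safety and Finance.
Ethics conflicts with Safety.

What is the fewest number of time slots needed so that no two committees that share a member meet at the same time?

Strategy and Ethics conflict, so at least 2 time slots are needed.
2 time slots suffice: Ops=2, Strategy=2, Audit=1, Research=1, Ethics=1, Planning=1, Design=2, Safety=2, Finance=2. Every pair that conflicts lands in different time slots.

2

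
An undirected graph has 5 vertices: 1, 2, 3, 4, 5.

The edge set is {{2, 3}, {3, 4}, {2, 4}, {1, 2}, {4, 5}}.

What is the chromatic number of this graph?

2, 3, 4 are pairwise adjacent, so at least 3 colors are needed.
3 colors suffice: color red → {1, 4}; color blue → {2, 5}; color green → {3}. No two adjacent vertices share a color.

3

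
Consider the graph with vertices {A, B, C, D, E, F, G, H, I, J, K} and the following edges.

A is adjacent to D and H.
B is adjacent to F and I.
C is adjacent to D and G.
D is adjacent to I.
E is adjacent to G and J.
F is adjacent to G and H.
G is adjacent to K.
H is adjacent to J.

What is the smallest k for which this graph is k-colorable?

The cycle J-E-G-F-H-J has odd length 5, so it cannot be 2-colored; at least 3 colors are needed.
3 colors suffice: A=2, B=1, C=2, D=1, E=2, F=2, G=1, H=1, I=2, J=3, K=2. Every edge joins two different colors.

3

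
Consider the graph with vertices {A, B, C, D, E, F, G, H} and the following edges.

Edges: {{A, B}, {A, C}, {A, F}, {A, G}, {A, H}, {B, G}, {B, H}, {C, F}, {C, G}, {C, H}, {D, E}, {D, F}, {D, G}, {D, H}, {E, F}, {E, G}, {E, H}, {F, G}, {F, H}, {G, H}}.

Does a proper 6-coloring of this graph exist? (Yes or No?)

Yes

The chromatic number is 5. A, C, F, G, H form a clique, so at least 5 colors are needed.
One proper 5-coloring: A=4, B=3, C=5, D=4, E=5, F=3, G=1, H=2.
Since 6 ≥ 5, a proper 6-coloring certainly exists.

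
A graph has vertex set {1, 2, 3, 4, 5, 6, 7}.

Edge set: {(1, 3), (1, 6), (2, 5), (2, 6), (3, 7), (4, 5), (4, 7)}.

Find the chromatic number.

The cycle 7-4-5-2-6-1-3-7 has odd length 7, so it cannot be 2-colored; at least 3 colors are needed.
3 colors suffice: color a → {2, 3, 4}; color b → {1, 5, 7}; color c → {6}. No two adjacent vertices share a color.

3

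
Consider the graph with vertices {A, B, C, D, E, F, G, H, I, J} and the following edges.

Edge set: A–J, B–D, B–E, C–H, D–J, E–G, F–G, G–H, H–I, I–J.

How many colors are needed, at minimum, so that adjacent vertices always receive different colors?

3

The cycle G-E-B-D-J-I-H-G has odd length 7, so it cannot be 2-colored; at least 3 colors are needed.
A valid assignment using 3 colors: A=2, B=1, C=1, D=2, E=2, F=2, G=1, H=2, I=3, J=1. No two adjacent vertices share a color.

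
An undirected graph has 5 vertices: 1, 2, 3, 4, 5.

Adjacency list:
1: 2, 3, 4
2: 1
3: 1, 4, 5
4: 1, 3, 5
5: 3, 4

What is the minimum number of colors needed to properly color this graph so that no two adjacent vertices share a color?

3, 4, 5 are pairwise adjacent, so at least 3 colors are needed.
3 colors suffice: color red → {1, 5}; color blue → {2, 3}; color green → {4}. No two adjacent vertices share a color.

3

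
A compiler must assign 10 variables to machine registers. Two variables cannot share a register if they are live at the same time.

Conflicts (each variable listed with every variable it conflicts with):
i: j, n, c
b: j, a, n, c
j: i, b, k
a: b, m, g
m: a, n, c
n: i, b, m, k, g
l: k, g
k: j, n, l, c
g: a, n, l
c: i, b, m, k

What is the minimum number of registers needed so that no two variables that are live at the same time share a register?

i and j conflict, so at least 2 registers are needed.
2 registers suffice: register 1 → {j, a, n, l, c}; register 2 → {i, b, m, k, g}. Every pair that conflicts lands in different registers.

2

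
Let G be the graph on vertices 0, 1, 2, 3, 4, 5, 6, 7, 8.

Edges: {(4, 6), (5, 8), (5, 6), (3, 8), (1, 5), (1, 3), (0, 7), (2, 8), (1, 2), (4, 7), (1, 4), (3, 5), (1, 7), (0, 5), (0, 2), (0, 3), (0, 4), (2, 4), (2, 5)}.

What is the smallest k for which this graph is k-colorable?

0, 3, 5 are mutually adjacent, so at least 3 colors are needed.
3 colors suffice: color red → {4, 5}; color blue → {2, 3, 6, 7}; color green → {0, 1, 8}. Each edge has distinct colors on its endpoints.

3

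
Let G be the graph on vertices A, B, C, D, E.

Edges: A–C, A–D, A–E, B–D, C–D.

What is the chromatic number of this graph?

A, C, D are mutually adjacent, so at least 3 colors are needed.
3 colors suffice: A=blue, B=blue, C=green, D=red, E=red. Each edge has distinct colors on its endpoints.

3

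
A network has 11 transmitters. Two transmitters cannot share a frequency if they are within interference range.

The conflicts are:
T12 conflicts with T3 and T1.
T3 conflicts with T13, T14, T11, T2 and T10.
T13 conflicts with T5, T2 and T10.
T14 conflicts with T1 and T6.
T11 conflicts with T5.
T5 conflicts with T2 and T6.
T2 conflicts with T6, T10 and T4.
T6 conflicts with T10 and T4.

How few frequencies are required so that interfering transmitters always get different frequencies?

4

T3, T13, T2, T10 are mutually in conflict, so at least 4 frequencies are needed.
4 frequencies suffice: frequency 1 → {T12, T14, T11, T2}; frequency 2 → {T3, T1, T6}; frequency 3 → {T5, T10, T4}; frequency 4 → {T13}. Every pair that conflicts lands in different frequencies.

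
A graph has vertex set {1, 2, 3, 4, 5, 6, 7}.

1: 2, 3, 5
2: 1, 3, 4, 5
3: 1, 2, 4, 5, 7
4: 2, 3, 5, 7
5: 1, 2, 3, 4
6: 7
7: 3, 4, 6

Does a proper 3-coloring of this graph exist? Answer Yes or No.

No

2, 3, 4, 5 are mutually adjacent (a clique of size 4), so at least 4 colors are needed.
So 3 colors are not enough.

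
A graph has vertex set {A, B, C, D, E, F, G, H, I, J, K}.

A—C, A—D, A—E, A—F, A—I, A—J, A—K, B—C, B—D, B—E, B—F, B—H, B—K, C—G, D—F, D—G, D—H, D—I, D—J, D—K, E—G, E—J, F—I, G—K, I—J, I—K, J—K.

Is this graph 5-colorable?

The chromatic number is 5. A, D, I, J, K form a clique, so at least 5 colors are needed.
5 colors suffice: color red → {C, D, E}; color blue → {A, B, G}; color green → {F, H, K}; color yellow → {I}; color purple → {J}.
That is already a proper 5-coloring.

Yes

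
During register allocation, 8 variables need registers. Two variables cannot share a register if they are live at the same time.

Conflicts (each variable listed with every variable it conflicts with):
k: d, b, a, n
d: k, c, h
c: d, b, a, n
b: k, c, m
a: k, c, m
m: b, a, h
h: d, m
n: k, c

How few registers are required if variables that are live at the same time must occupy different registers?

3

The cycle m-a-k-d-h-m has odd length 5, so it cannot be 2-colored; at least 3 registers are needed.
3 registers suffice: register 1 → {k, c, m}; register 2 → {d, b, a, n}; register 3 → {h}. No two conflicting variables share a register.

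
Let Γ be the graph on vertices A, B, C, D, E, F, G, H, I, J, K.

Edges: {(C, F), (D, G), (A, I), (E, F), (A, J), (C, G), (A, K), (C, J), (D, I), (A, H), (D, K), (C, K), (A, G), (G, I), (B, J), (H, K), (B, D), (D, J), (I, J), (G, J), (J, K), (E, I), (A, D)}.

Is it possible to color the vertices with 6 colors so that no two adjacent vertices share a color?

The chromatic number is 5. A, D, G, I, J form a clique, so at least 5 colors are needed.
5 colors suffice: color 1 → {E, H, J}; color 2 → {C, D}; color 3 → {A, B, F}; color 4 → {I, K}; color 5 → {G}.
Since 6 ≥ 5, a proper 6-coloring certainly exists.

Yes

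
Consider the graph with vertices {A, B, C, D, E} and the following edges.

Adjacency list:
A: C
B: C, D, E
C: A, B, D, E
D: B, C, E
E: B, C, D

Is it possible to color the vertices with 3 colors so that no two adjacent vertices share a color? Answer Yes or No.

No

B, C, D, E are mutually adjacent (a clique of size 4), so at least 4 colors are needed.
So 3 colors are not enough.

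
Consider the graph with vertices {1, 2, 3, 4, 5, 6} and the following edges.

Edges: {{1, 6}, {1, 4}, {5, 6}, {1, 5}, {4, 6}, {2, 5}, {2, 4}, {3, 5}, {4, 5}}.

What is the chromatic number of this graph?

1, 4, 5, 6 form a clique, so at least 4 colors are needed.
4 colors suffice: 1=c, 2=c, 3=b, 4=b, 5=a, 6=d. Each edge has distinct colors on its endpoints.

4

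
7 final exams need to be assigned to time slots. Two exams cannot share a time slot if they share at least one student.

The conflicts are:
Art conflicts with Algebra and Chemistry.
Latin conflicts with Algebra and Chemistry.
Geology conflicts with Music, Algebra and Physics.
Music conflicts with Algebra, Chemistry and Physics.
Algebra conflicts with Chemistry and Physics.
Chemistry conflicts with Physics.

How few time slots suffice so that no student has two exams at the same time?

4

Geology, Music, Algebra, Physics all conflict with each other, so at least 4 time slots are needed.
4 time slots suffice: time slot 1 → {Algebra}; time slot 2 → {Geology, Chemistry}; time slot 3 → {Art, Latin, Physics}; time slot 4 → {Music}. No two conflicting exams share a time slot.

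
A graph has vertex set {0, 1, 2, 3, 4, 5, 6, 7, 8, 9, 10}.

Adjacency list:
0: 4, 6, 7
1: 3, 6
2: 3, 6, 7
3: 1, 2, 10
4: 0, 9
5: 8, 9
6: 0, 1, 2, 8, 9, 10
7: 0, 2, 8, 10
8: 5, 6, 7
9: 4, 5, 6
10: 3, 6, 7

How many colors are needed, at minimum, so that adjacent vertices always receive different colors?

2

3 and 10 are adjacent, so at least 2 colors are needed.
2 colors suffice: 0=b, 1=b, 2=b, 3=a, 4=a, 5=a, 6=a, 7=a, 8=b, 9=b, 10=b. No two adjacent vertices share a color.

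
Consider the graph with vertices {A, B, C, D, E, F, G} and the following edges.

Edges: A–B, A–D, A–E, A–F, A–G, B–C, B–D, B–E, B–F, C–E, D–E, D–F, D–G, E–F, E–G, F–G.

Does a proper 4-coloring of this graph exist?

No

A, B, D, E, F are mutually adjacent (a clique of size 5), so at least 5 colors are needed.
So 4 colors are not enough.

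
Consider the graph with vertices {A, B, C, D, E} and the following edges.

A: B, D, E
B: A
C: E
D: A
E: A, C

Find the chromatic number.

2

A and D are adjacent, so at least 2 colors are needed.
A valid assignment using 2 colors: A=red, B=blue, C=red, D=blue, E=blue. Every edge joins two different colors.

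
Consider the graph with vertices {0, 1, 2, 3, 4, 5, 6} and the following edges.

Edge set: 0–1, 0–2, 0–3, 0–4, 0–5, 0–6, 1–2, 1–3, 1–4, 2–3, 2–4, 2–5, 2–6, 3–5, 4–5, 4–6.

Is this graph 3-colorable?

No

0, 2, 3, 5 are mutually adjacent (a clique of size 4), so at least 4 colors are needed.
So 3 colors are not enough.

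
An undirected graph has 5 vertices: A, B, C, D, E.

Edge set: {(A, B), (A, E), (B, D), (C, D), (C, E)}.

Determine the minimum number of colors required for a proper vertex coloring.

The cycle B-D-C-E-A-B has odd length 5, so it cannot be 2-colored; at least 3 colors are needed.
3 colors suffice: color red → {A, C}; color blue → {D, E}; color green → {B}. No two adjacent vertices share a color.

3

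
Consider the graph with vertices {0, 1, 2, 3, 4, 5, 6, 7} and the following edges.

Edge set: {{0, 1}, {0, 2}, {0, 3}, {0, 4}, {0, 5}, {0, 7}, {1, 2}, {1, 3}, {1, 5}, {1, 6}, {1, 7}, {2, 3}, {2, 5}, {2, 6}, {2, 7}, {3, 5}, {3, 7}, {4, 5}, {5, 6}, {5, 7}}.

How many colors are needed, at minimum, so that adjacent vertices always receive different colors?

0, 1, 2, 3, 5, 7 are mutually adjacent (a clique of size 6), so at least 6 colors are needed.
6 colors suffice: color red → {5}; color blue → {1, 4}; color green → {2}; color yellow → {0, 6}; color purple → {3}; color orange → {7}. Every edge joins two different colors.

6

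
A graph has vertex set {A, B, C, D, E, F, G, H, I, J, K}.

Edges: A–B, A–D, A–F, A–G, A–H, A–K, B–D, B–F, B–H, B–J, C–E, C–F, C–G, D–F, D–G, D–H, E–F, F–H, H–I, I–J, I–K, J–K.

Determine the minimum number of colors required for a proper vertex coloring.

A, B, D, F, H form a clique, so at least 5 colors are needed.
5 colors suffice: A=2, B=3, C=2, D=4, E=3, F=1, G=1, H=5, I=2, J=1, K=3. Every edge joins two different colors.

5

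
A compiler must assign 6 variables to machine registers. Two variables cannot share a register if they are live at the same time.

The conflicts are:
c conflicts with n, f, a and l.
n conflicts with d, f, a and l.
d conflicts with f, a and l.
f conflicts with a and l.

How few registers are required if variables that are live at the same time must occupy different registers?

4

c, n, f, a pairwise conflict, so at least 4 registers are needed.
A valid assignment using 4 registers: c=3, n=1, d=3, f=2, a=4, l=4. Each listed conflict is separated.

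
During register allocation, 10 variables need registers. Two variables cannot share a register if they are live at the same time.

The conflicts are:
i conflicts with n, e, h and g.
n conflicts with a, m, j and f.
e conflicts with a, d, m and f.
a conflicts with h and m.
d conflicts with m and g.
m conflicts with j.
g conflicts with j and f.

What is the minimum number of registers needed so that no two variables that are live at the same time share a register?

e, a, m all conflict with each other, so at least 3 registers are needed.
Using 3 registers: i=2, n=1, e=1, a=3, h=1, d=3, m=2, g=1, j=3, f=2. Each listed conflict is separated.

3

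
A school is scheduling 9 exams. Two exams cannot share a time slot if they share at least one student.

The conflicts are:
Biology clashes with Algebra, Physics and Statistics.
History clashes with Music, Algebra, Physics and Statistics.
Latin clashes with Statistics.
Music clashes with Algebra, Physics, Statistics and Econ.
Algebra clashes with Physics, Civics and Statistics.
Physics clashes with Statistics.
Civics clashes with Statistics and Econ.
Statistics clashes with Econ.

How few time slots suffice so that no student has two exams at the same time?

5

History, Music, Algebra, Physics, Statistics all conflict with each other, so at least 5 time slots are needed.
5 time slots suffice: time slot 1 → {Statistics}; time slot 2 → {Latin, Algebra, Econ}; time slot 3 → {Biology, Music, Civics}; time slot 4 → {Physics}; time slot 5 → {History}. Each listed conflict is separated.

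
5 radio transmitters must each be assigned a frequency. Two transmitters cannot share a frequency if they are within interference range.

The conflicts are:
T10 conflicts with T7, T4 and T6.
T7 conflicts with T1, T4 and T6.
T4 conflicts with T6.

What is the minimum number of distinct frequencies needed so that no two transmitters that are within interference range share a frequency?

T10, T7, T4, T6 all conflict with each other, so at least 4 frequencies are needed.
4 frequencies suffice: frequency 1 → {T7}; frequency 2 → {T1, T4}; frequency 3 → {T10}; frequency 4 → {T6}. Each listed conflict is separated.

4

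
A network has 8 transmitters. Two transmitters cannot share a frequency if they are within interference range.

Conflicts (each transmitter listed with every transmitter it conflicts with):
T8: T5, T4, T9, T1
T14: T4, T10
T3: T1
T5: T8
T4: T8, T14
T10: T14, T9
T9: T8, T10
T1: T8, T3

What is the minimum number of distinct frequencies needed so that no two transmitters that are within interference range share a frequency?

3

The cycle T14-T4-T8-T9-T10-T14 has odd length 5, so it cannot be 2-colored; at least 3 frequencies are needed.
3 frequencies suffice: T8=1, T14=1, T3=1, T5=2, T4=2, T10=2, T9=3, T1=2. Every pair that conflicts lands in different frequencies.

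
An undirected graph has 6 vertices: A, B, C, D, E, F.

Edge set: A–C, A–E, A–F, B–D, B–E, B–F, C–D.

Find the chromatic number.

The cycle E-A-C-D-B-E has odd length 5, so it cannot be 2-colored; at least 3 colors are needed.
3 colors suffice: color red → {A, B}; color blue → {C, E, F}; color green → {D}. No two adjacent vertices share a color.

3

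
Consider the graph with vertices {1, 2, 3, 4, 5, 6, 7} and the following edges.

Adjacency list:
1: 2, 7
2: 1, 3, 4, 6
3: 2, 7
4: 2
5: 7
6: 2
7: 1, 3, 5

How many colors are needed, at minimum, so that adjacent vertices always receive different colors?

2 and 4 are adjacent, so at least 2 colors are needed.
2 colors suffice: color a → {2, 7}; color b → {1, 3, 4, 5, 6}. Each edge has distinct colors on its endpoints.

2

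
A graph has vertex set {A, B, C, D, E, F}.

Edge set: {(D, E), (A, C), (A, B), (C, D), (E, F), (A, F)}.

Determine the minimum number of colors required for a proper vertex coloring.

The cycle F-A-C-D-E-F has odd length 5, so it cannot be 2-colored; at least 3 colors are needed.
3 colors suffice: color 1 → {A, E}; color 2 → {B, C, F}; color 3 → {D}. Each edge has distinct colors on its endpoints.

3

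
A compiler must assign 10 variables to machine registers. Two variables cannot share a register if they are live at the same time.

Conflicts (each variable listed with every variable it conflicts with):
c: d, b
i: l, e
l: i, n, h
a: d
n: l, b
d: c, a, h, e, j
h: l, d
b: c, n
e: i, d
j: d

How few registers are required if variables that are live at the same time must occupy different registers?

The cycle i-e-d-h-l-i has odd length 5, so it cannot be 2-colored; at least 3 registers are needed.
A valid assignment using 3 registers: c=2, i=2, l=1, a=2, n=2, d=1, h=2, b=1, e=3, j=2. No two conflicting variables share a register.

3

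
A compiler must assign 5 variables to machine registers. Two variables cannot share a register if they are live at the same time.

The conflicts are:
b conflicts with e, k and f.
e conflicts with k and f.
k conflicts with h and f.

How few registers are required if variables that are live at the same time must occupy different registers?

4

b, e, k, f all conflict with each other, so at least 4 registers are needed.
4 registers suffice: register 1 → {k}; register 2 → {e, h}; register 3 → {f}; register 4 → {b}. Each listed conflict is separated.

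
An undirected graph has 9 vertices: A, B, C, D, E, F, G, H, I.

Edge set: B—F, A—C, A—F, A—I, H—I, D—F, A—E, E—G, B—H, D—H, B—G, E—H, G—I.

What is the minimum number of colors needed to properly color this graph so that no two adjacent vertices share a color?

3

The cycle G-I-A-F-B-G has odd length 5, so it cannot be 2-colored; at least 3 colors are needed.
3 colors suffice: color red → {A, G, H}; color blue → {B, C, D, E, I}; color green → {F}. Every edge joins two different colors.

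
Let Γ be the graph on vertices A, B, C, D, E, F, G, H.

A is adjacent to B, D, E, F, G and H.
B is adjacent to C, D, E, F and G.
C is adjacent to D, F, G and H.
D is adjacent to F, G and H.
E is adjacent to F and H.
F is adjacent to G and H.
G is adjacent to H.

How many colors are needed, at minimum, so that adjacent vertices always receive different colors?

5

A, D, F, G, H are pairwise adjacent (a clique of size 5), so at least 5 colors are needed.
5 colors suffice: color 1 → {F}; color 2 → {D, E}; color 3 → {B, H}; color 4 → {A, C}; color 5 → {G}. No two adjacent vertices share a color.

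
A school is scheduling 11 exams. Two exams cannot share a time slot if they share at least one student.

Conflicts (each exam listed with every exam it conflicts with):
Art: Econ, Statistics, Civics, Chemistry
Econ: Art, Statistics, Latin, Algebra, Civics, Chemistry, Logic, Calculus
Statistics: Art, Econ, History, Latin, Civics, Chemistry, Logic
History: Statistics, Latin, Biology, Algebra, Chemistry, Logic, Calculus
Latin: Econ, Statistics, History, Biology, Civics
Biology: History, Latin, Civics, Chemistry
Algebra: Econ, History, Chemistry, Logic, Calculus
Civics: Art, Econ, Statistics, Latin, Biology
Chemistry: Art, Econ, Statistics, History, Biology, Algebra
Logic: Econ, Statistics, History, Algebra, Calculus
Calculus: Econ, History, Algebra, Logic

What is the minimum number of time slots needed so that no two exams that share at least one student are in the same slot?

4

Art, Econ, Statistics, Chemistry pairwise conflict, so at least 4 time slots are needed.
4 time slots suffice: time slot 1 → {Econ, History}; time slot 2 → {Statistics, Biology, Algebra}; time slot 3 → {Civics, Chemistry, Logic}; time slot 4 → {Art, Latin, Calculus}. Every pair that conflicts lands in different time slots.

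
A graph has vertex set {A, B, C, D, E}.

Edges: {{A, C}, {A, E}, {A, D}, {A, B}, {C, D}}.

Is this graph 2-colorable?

A, C, D are mutually adjacent, so at least 3 colors are needed.
So 2 colors are not enough.

No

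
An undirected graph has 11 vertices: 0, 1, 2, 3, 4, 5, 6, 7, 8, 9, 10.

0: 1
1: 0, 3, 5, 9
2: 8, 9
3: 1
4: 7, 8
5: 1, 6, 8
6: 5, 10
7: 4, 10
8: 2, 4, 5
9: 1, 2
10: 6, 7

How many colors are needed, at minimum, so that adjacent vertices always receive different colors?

The cycle 9-2-8-5-1-9 has odd length 5, so it cannot be 2-colored; at least 3 colors are needed.
A valid assignment using 3 colors: 0=blue, 1=red, 2=green, 3=blue, 4=blue, 5=blue, 6=red, 7=red, 8=red, 9=blue, 10=blue. Each edge has distinct colors on its endpoints.

3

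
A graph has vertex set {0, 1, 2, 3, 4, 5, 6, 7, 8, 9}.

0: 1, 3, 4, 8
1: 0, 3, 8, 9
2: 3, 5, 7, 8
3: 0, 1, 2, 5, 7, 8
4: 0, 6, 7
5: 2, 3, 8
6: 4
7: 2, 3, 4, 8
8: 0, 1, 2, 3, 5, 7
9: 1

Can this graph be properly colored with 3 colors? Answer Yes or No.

No

0, 1, 3, 8 form a clique, so at least 4 colors are needed.
So 3 colors are not enough.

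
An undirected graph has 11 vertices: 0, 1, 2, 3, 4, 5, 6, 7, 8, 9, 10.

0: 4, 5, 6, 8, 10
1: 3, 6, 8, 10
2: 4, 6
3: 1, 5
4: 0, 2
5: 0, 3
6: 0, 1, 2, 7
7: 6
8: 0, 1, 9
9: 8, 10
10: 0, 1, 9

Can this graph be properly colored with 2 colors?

No

The cycle 0-5-3-1-6-0 has odd length 5, so it cannot be 2-colored; at least 3 colors are needed.
So 2 colors are not enough.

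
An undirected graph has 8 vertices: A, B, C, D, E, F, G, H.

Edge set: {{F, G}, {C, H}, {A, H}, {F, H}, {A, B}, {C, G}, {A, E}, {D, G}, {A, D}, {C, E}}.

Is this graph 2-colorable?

No

The cycle G-F-H-A-D-G has odd length 5, so it cannot be 2-colored; at least 3 colors are needed.
So 2 colors are not enough.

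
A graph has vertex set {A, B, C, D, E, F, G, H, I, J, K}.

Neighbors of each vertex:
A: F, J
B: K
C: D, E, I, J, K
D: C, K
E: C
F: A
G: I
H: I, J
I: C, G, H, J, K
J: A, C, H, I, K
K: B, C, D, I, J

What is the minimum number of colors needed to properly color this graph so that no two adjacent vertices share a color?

C, I, J, K are mutually adjacent (a clique of size 4), so at least 4 colors are needed.
A valid assignment using 4 colors: A=1, B=1, C=4, D=1, E=1, F=2, G=2, H=2, I=1, J=3, K=2. No two adjacent vertices share a color.

4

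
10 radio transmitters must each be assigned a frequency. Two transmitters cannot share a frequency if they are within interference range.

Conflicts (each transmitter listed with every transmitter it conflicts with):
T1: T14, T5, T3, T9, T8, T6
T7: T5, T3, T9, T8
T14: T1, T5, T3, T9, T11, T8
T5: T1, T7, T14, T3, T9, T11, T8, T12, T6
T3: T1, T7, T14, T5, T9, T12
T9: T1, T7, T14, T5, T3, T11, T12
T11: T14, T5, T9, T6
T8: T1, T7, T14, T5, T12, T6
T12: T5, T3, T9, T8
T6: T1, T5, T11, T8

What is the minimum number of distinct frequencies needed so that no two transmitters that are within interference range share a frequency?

T1, T14, T5, T3, T9 all conflict with each other, so at least 5 frequencies are needed.
Using 5 frequencies: T1=3, T7=3, T14=4, T5=1, T3=5, T9=2, T11=3, T8=2, T12=3, T6=4. Every pair that conflicts lands in different frequencies.

5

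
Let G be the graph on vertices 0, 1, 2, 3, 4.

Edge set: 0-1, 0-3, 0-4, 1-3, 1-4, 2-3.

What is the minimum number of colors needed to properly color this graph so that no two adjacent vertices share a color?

3

0, 1, 3 are mutually adjacent, so at least 3 colors are needed.
3 colors suffice: color red → {3, 4}; color blue → {0, 2}; color green → {1}. Every edge joins two different colors.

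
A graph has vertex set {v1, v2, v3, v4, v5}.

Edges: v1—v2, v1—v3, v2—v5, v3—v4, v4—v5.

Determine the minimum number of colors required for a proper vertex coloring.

3

The cycle v5-v4-v3-v1-v2-v5 has odd length 5, so it cannot be 2-colored; at least 3 colors are needed.
3 colors suffice: color R → {v3, v5}; color B → {v2, v4}; color G → {v1}. Each edge has distinct colors on its endpoints.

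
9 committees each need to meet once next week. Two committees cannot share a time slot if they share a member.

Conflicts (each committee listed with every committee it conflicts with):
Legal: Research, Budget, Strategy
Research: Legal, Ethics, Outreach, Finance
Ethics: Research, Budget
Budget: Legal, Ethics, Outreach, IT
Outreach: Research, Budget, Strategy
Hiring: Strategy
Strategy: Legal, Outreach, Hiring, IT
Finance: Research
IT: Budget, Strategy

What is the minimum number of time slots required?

2

Outreach and Strategy conflict, so at least 2 time slots are needed.
2 time slots suffice: time slot 1 → {Research, Budget, Strategy}; time slot 2 → {Legal, Ethics, Outreach, Hiring, Finance, IT}. No two conflicting committees share a time slot.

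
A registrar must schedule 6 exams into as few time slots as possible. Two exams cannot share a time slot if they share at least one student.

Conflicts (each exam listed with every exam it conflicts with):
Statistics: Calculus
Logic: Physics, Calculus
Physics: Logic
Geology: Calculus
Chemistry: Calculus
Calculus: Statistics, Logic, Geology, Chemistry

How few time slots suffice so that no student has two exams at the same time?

Statistics and Calculus conflict, so at least 2 time slots are needed.
2 time slots suffice: time slot 1 → {Physics, Calculus}; time slot 2 → {Statistics, Logic, Geology, Chemistry}. No two conflicting exams share a time slot.

2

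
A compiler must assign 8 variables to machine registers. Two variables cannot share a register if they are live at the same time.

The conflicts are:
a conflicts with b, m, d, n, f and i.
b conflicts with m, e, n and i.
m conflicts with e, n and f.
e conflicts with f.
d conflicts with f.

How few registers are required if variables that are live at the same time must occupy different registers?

a, b, m, n pairwise conflict, so at least 4 registers are needed.
4 registers suffice: register 1 → {a, e}; register 2 → {b, f}; register 3 → {m, d, i}; register 4 → {n}. Each listed conflict is separated.

4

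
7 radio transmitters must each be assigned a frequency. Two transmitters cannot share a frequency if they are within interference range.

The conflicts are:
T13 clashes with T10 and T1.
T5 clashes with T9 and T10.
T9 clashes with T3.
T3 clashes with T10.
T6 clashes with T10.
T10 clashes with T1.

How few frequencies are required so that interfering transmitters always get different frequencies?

T13, T10, T1 all conflict with each other, so at least 3 frequencies are needed.
3 frequencies suffice: frequency 1 → {T9, T10}; frequency 2 → {T13, T5, T3, T6}; frequency 3 → {T1}. Each listed conflict is separated.

3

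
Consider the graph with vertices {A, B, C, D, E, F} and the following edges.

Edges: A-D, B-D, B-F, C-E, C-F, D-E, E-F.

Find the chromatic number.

C, E, F are pairwise adjacent, so at least 3 colors are needed.
3 colors suffice: color red → {D, F}; color blue → {A, B, E}; color green → {C}. Each edge has distinct colors on its endpoints.

3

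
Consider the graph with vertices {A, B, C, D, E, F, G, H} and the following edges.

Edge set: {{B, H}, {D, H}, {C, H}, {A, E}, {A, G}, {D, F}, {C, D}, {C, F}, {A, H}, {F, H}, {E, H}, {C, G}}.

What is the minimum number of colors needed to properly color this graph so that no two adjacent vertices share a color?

C, D, F, H are pairwise adjacent (a clique of size 4), so at least 4 colors are needed.
One proper 4-coloring: A=blue, B=blue, C=blue, D=yellow, E=green, F=green, G=red, H=red. Each edge has distinct colors on its endpoints.

4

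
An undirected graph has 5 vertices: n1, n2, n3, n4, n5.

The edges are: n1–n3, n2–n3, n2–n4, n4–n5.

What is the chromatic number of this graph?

n2 and n3 are adjacent, so at least 2 colors are needed.
One proper 2-coloring: n1=1, n2=1, n3=2, n4=2, n5=1. Every edge joins two different colors.

2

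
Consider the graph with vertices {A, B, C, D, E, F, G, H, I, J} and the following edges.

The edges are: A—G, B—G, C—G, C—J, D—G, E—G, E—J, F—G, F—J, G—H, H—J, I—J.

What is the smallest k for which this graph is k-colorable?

A and G are adjacent, so at least 2 colors are needed.
2 colors suffice: color 1 → {G, J}; color 2 → {A, B, C, D, E, F, H, I}. Each edge has distinct colors on its endpoints.

2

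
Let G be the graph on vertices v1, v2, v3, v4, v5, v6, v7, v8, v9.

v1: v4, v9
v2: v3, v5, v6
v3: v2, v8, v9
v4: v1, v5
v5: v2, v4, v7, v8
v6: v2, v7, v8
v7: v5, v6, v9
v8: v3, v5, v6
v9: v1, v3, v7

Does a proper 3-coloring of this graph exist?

Yes

The chromatic number is 3. The cycle v7-v5-v8-v3-v9-v7 has odd length 5, so it cannot be 2-colored; at least 3 colors are needed.
3 colors suffice: color 1 → {v5, v6, v9}; color 2 → {v1, v2, v7, v8}; color 3 → {v3, v4}.
That is already a proper 3-coloring.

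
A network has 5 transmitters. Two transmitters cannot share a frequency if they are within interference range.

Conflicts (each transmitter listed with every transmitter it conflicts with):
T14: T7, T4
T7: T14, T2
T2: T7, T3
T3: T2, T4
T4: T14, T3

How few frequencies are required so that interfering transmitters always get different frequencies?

3

The cycle T7-T14-T4-T3-T2-T7 has odd length 5, so it cannot be 2-colored; at least 3 frequencies are needed.
3 frequencies suffice: frequency 1 → {T2, T4}; frequency 2 → {T14, T3}; frequency 3 → {T7}. Each listed conflict is separated.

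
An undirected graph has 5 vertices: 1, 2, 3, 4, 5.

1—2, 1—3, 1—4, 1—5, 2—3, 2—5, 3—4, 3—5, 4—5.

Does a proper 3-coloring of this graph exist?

No

1, 3, 4, 5 are pairwise adjacent (a clique of size 4), so at least 4 colors are needed.
So 3 colors are not enough.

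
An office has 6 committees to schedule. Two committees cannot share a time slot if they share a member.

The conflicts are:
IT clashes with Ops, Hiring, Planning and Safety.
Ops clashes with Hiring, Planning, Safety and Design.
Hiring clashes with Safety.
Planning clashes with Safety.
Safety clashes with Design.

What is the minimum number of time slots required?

IT, Ops, Planning, Safety are mutually in conflict, so at least 4 time slots are needed.
4 time slots suffice: IT=3, Ops=1, Hiring=4, Planning=4, Safety=2, Design=3. Every pair that conflicts lands in different time slots.

4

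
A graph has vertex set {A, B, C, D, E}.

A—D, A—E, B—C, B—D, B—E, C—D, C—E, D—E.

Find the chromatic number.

B, C, D, E are pairwise adjacent (a clique of size 4), so at least 4 colors are needed.
4 colors suffice: color 1 → {E}; color 2 → {D}; color 3 → {A, B}; color 4 → {C}. Every edge joins two different colors.

4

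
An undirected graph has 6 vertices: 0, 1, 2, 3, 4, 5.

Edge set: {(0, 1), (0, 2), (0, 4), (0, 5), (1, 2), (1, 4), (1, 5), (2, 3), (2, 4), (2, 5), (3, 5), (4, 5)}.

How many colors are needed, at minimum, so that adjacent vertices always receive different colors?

0, 1, 2, 4, 5 are pairwise adjacent (a clique of size 5), so at least 5 colors are needed.
A valid assignment using 5 colors: 0=green, 1=yellow, 2=red, 3=green, 4=purple, 5=blue. No two adjacent vertices share a color.

5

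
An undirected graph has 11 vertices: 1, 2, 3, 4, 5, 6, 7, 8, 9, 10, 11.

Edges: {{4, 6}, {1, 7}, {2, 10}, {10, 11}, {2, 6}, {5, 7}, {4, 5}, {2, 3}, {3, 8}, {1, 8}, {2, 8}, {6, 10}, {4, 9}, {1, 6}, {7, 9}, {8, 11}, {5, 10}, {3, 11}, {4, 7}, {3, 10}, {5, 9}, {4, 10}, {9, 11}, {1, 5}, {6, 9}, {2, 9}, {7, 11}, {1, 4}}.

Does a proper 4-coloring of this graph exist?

The chromatic number is 4. 4, 5, 7, 9 are pairwise adjacent (a clique of size 4), so at least 4 colors are needed.
4 colors suffice: color a → {1, 9, 10}; color b → {2, 4, 11}; color c → {3, 6, 7}; color d → {5, 8}.
That is already a proper 4-coloring.

Yes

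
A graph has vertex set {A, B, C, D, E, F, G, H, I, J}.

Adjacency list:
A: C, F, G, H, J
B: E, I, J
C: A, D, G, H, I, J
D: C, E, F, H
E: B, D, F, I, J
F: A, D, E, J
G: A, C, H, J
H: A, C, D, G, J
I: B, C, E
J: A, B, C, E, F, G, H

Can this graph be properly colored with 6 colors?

The chromatic number is 5. A, C, G, H, J are pairwise adjacent (a clique of size 5), so at least 5 colors are needed.
5 colors suffice: color red → {D, I, J}; color blue → {C, E}; color green → {A, B}; color yellow → {F, H}; color purple → {G}.
Since 6 ≥ 5, a proper 6-coloring certainly exists.

Yes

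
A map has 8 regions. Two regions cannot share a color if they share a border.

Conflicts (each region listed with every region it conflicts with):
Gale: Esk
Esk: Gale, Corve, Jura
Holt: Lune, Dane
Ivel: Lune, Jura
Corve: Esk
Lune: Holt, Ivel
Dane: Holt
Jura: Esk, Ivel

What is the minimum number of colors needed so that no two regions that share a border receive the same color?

2

Esk and Jura conflict, so at least 2 colors are needed.
2 colors suffice: color 1 → {Esk, Holt, Ivel}; color 2 → {Gale, Corve, Lune, Dane, Jura}. Each listed conflict is separated.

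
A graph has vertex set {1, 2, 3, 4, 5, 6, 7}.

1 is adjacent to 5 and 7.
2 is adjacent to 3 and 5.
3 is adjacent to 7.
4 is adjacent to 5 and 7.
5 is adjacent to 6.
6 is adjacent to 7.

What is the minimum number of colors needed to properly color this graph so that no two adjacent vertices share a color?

The cycle 2-5-1-7-3-2 has odd length 5, so it cannot be 2-colored; at least 3 colors are needed.
3 colors suffice: 1=b, 2=b, 3=c, 4=b, 5=a, 6=b, 7=a. Each edge has distinct colors on its endpoints.

3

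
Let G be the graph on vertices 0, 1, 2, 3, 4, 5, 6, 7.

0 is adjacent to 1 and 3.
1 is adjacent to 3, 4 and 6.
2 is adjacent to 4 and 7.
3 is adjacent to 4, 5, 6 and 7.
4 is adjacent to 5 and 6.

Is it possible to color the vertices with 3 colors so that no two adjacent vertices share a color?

1, 3, 4, 6 are mutually adjacent (a clique of size 4), so at least 4 colors are needed.
So 3 colors are not enough.

No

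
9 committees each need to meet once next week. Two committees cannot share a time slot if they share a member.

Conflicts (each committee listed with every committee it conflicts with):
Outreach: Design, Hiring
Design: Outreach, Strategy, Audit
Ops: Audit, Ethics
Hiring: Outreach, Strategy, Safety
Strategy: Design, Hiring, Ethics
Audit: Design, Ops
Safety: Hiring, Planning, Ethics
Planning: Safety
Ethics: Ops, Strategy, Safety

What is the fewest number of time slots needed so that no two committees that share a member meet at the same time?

3

The cycle Design-Strategy-Ethics-Ops-Audit-Design has odd length 5, so it cannot be 2-colored; at least 3 time slots are needed.
Using 3 time slots: Outreach=1, Design=2, Ops=3, Hiring=2, Strategy=1, Audit=1, Safety=1, Planning=2, Ethics=2. No two conflicting committees share a time slot.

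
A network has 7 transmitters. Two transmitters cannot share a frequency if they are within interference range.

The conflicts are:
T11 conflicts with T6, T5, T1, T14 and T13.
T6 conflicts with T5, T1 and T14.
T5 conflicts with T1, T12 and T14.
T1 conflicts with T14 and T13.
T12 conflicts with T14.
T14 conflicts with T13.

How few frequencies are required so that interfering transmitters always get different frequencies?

5

T11, T6, T5, T1, T14 all conflict with each other, so at least 5 frequencies are needed.
5 frequencies suffice: T11=3, T6=5, T5=4, T1=2, T12=2, T14=1, T13=4. No two conflicting transmitters share a frequency.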